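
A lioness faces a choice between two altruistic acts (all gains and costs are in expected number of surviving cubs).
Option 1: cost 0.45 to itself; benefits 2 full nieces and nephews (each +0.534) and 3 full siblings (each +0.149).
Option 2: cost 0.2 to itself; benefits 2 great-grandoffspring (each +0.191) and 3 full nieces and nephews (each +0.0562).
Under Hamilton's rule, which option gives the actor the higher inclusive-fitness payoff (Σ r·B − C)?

Option 1: r to a full niece or nephew = 0.25.
Option 1: r to a full sibling = 0.5.
Option 1: Σ r·B − C = (2·0.25·0.534 + 3·0.5·0.149) − 0.45 = 0.0405.
Option 2: r to a great-grandoffspring = 0.125.
Option 2: r to a full niece or nephew = 0.25.
Option 2: Σ r·B − C = (2·0.125·0.191 + 3·0.25·0.0562) − 0.2 = -0.1101.
Option 1 has the higher net inclusive-fitness payoff.

Option 1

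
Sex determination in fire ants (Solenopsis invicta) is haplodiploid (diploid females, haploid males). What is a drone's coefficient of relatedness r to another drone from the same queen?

Haploid brothers each carry a random half of the queen's diploid genome, so on average they share half: r = 1/2.

0.5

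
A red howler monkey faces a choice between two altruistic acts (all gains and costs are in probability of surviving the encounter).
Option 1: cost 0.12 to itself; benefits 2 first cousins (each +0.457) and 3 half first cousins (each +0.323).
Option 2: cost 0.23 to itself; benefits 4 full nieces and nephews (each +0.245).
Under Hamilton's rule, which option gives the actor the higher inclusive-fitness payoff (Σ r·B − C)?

Option 1

Option 1: r to a first cousin = 0.125.
Option 1: r to a half first cousin = 0.0625.
Option 1: Σ r·B − C = (2·0.125·0.457 + 3·0.0625·0.323) − 0.12 = 0.0548125.
Option 2: r to a full niece or nephew = 0.25.
Option 2: Σ r·B − C = (4·0.25·0.245) − 0.23 = 0.015.
Option 1 has the higher net inclusive-fitness payoff.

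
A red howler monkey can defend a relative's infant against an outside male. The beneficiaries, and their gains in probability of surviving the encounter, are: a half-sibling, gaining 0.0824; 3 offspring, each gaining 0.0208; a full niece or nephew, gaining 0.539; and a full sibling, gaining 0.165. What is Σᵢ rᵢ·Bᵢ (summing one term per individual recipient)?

0.26905

r to a half-sibling = 1/4 (half-sibs share one parent — one path of length 2: r = (1/2)^2 = 1/4).
r to an offspring = 1/2 (one parent–offspring link: r = (1/2)^1 = 1/2).
r to a full niece or nephew = 0.25 (full aunt/uncle↔niece/nephew: two paths of length 3 through the shared grandparent pair: r = 2·(1/2)^3 = 1/4).
r to a full sibling = 1/2 (full sibs share both parents — two paths of length 2: r = 2·(1/2)^2 = 1/2).
Summing one r·B term per recipient: 1·0.25·0.0824 + 3·0.5·0.0208 + 1·0.25·0.539 + 1·0.5·0.165 = 0.26905.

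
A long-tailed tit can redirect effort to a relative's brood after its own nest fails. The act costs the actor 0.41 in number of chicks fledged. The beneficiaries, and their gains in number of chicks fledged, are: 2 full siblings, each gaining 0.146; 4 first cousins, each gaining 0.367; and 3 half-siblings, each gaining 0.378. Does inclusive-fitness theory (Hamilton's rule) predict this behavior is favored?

Hamilton's rule: the trait is favored when the sum of r·B over every recipient exceeds the actor's cost C.
r to a full sibling = 1/2 (full sibs share both parents — two paths of length 2: r = 2·(1/2)^2 = 1/2).
r to a first cousin = 0.125 (first cousins share one grandparent pair — two paths of length 4: r = 2·(1/2)^4 = 1/8).
r to a half-sibling = 0.25 (half-sibs share one parent — one path of length 2: r = (1/2)^2 = 1/4).
Summing one r·B term per recipient: 2·0.5·0.146 + 4·0.125·0.367 + 3·0.25·0.378 = 0.613.
0.613 > 0.41: the indirect benefit exceeds the cost.

Yes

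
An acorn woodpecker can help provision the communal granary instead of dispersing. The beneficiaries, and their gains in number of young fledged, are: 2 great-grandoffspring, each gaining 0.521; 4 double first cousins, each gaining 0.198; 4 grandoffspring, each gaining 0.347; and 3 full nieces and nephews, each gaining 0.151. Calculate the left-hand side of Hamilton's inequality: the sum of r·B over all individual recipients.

r to a great-grandoffspring = 0.125 (three parent–offspring links: r = (1/2)^3 = 1/8).
r to a double first cousin = 0.25 (double first cousins share both grandparent pairs — four paths of length 4: r = 4·(1/2)^4 = 1/4).
r to a grandoffspring = 0.25 (two parent–offspring links: r = (1/2)^2 = 1/4).
r to a full niece or nephew = 1/4 (full aunt/uncle↔niece/nephew: two paths of length 3 through the shared grandparent pair: r = 2·(1/2)^3 = 1/4).
Summing one r·B term per recipient: 2·0.125·0.521 + 4·0.25·0.198 + 4·0.25·0.347 + 3·0.25·0.151 = 0.7885.

0.7885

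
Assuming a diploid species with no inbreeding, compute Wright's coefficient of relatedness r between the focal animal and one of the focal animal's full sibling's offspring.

0.25

Each parent–offspring link contributes a factor of 1/2, and independent paths through distinct common ancestors add.
Full aunt/uncle↔niece/nephew: two paths of length 3 through the shared grandparent pair: r = 2·(1/2)^3 = 1/4.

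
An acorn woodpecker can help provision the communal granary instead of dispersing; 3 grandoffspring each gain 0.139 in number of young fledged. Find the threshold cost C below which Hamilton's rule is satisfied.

r to a grandoffspring = 0.25 (two parent–offspring links: r = (1/2)^2 = 1/4).
Hamilton's rule: n·r·B > C, so the trait is favored while C < n·r·B = 3·0.25·0.139 = 0.10425.

0.10425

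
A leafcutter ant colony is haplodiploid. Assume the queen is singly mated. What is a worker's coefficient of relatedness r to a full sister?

0.75

Haplodiploid full sisters inherit their father's entire haploid genome identically (contributing 1/2) and on average half of their mother's contribution (1/2 · 1/2 = 1/4); r = 1/2 + 1/4 = 3/4.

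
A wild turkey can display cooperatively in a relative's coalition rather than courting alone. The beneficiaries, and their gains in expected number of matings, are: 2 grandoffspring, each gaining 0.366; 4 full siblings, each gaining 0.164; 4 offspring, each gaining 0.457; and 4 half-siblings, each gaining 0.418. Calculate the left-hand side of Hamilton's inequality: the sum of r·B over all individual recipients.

r to a grandoffspring = 1/4 (two parent–offspring links: r = (1/2)^2 = 1/4).
r to a full sibling = 1/2 (full sibs share both parents — two paths of length 2: r = 2·(1/2)^2 = 1/2).
r to an offspring = 0.5 (one parent–offspring link: r = (1/2)^1 = 1/2).
r to a half-sibling = 0.25 (half-sibs share one parent — one path of length 2: r = (1/2)^2 = 1/4).
Summing one r·B term per recipient: 2·0.25·0.366 + 4·0.5·0.164 + 4·0.5·0.457 + 4·0.25·0.418 = 1.843.

1.843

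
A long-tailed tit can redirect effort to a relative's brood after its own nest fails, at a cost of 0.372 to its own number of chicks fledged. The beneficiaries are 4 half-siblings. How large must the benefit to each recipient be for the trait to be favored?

0.372

r to a half-sibling = 0.25 (half-sibs share one parent — one path of length 2: r = (1/2)^2 = 1/4).
Hamilton's rule with n recipients of equal r: n·r·B > C, so B > C/(n·r) = 0.372/(4·0.25) = 0.372.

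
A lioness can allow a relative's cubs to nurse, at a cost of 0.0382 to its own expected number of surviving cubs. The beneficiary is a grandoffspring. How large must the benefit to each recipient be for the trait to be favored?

0.1528

r to a grandoffspring = 0.25 (two parent–offspring links: r = (1/2)^2 = 1/4).
Hamilton's rule with n recipients of equal r: n·r·B > C, so B > C/(n·r) = 0.0382/(1·0.25) = 0.1528.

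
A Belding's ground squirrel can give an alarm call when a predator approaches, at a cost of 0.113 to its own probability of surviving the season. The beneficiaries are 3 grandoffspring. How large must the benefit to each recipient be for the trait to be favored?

0.1507

r to a grandoffspring = 0.25 (two parent–offspring links: r = (1/2)^2 = 1/4).
Hamilton's rule with n recipients of equal r: n·r·B > C, so B > C/(n·r) = 0.113/(3·0.25) = 0.1507.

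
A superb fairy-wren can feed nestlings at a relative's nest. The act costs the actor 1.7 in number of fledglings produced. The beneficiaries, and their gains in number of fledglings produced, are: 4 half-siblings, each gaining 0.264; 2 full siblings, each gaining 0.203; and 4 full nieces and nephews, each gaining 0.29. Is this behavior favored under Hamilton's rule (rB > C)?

No

Hamilton's rule: the trait is favored when the sum of r·B over every recipient exceeds the actor's cost C.
r to a half-sibling = 0.25 (half-sibs share one parent — one path of length 2: r = (1/2)^2 = 1/4).
r to a full sibling = 1/2 (full sibs share both parents — two paths of length 2: r = 2·(1/2)^2 = 1/2).
r to a full niece or nephew = 0.25 (full aunt/uncle↔niece/nephew: two paths of length 3 through the shared grandparent pair: r = 2·(1/2)^3 = 1/4).
Summing one r·B term per recipient: 4·0.25·0.264 + 2·0.5·0.203 + 4·0.25·0.29 = 0.757.
0.757 < 1.7: the indirect benefit is less than the cost.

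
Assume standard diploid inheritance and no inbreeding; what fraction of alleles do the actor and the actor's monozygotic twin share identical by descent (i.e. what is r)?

1

Each parent–offspring link contributes a factor of 1/2, and independent paths through distinct common ancestors add.
Monozygotic twins share every allele identical by descent: r = 1.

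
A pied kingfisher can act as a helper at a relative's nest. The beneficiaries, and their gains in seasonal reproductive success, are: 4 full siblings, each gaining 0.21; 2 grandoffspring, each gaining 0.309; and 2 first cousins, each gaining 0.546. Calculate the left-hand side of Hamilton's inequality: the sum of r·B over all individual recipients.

r to a full sibling = 0.5 (full sibs share both parents — two paths of length 2: r = 2·(1/2)^2 = 1/2).
r to a grandoffspring = 0.25 (two parent–offspring links: r = (1/2)^2 = 1/4).
r to a first cousin = 0.125 (first cousins share one grandparent pair — two paths of length 4: r = 2·(1/2)^4 = 1/8).
Summing one r·B term per recipient: 4·0.5·0.21 + 2·0.25·0.309 + 2·0.125·0.546 = 0.711.

0.711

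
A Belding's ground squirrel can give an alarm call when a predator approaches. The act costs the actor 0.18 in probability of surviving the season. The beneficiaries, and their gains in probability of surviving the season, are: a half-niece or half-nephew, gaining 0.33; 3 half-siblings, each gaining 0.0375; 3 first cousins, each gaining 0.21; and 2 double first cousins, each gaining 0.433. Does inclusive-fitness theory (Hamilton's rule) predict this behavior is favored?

Hamilton's rule: the trait is favored when the sum of r·B over every recipient exceeds the actor's cost C.
r to a half-niece or half-nephew = 1/8 (half-aunt/uncle↔niece/nephew: one path of length 3: r = (1/2)^3 = 1/8).
r to a half-sibling = 0.25 (half-sibs share one parent — one path of length 2: r = (1/2)^2 = 1/4).
r to a first cousin = 0.125 (first cousins share one grandparent pair — two paths of length 4: r = 2·(1/2)^4 = 1/8).
r to a double first cousin = 0.25 (double first cousins share both grandparent pairs — four paths of length 4: r = 4·(1/2)^4 = 1/4).
Summing one r·B term per recipient: 1·0.125·0.33 + 3·0.25·0.0375 + 3·0.125·0.21 + 2·0.25·0.433 = 0.364625.
0.364625 > 0.18: the indirect benefit exceeds the cost.

Yes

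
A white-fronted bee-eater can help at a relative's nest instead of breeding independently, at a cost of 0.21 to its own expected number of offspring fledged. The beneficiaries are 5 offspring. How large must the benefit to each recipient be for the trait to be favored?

r to an offspring = 0.5 (one parent–offspring link: r = (1/2)^1 = 1/2).
Hamilton's rule with n recipients of equal r: n·r·B > C, so B > C/(n·r) = 0.21/(5·0.5) = 0.084.

0.084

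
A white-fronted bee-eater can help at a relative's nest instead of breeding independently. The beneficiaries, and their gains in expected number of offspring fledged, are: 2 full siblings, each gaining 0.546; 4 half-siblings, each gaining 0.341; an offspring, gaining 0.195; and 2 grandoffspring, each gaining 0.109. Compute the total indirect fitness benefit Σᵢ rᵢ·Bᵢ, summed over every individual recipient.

r to a full sibling = 0.5 (full sibs share both parents — two paths of length 2: r = 2·(1/2)^2 = 1/2).
r to a half-sibling = 0.25 (half-sibs share one parent — one path of length 2: r = (1/2)^2 = 1/4).
r to an offspring = 0.5 (one parent–offspring link: r = (1/2)^1 = 1/2).
r to a grandoffspring = 1/4 (two parent–offspring links: r = (1/2)^2 = 1/4).
Summing one r·B term per recipient: 2·0.5·0.546 + 4·0.25·0.341 + 1·0.5·0.195 + 2·0.25·0.109 = 1.039.

1.039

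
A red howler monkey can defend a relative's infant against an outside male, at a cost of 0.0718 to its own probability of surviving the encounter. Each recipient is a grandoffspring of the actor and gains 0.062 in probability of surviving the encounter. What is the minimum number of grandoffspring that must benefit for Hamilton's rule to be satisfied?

r to a grandoffspring = 1/4 (two parent–offspring links: r = (1/2)^2 = 1/4).
Hamilton's rule: n·r·B > C  ⇒  n > C/(r·B) = 0.0718/(0.25·0.062) = 4.632.
The smallest integer exceeding 4.632 is 5.

5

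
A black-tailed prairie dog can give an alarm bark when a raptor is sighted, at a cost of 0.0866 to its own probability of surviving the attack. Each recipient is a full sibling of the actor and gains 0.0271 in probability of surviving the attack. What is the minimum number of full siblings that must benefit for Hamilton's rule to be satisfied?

7

r to a full sibling = 1/2 (full sibs share both parents — two paths of length 2: r = 2·(1/2)^2 = 1/2).
Hamilton's rule: n·r·B > C  ⇒  n > C/(r·B) = 0.0866/(0.5·0.0271) = 6.391.
The smallest integer exceeding 6.391 is 7.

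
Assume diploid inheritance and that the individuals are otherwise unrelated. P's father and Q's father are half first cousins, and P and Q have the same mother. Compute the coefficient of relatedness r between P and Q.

0.265625

Independent pedigree routes through distinct common ancestors add.
P and Q are related in two ways: half second cousins through their fathers (r = 1/64) and half-sibs through their shared mother (r = 1/4).
r = 1/64 + 1/4 = 17/64 = 0.265625.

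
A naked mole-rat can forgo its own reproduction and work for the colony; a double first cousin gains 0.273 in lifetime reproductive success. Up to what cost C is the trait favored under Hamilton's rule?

r to a double first cousin = 1/4 (double first cousins share both grandparent pairs — four paths of length 4: r = 4·(1/2)^4 = 1/4).
Hamilton's rule: n·r·B > C, so the trait is favored while C < n·r·B = 1·0.25·0.273 = 0.06825.

0.06825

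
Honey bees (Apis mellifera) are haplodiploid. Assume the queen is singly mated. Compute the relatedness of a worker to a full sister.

Haplodiploid full sisters inherit their father's entire haploid genome identically (contributing 1/2) and on average half of their mother's contribution (1/2 · 1/2 = 1/4); r = 1/2 + 1/4 = 3/4.

0.75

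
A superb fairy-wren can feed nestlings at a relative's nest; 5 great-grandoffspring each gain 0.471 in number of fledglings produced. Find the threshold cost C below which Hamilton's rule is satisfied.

0.294375

r to a great-grandoffspring = 1/8 (three parent–offspring links: r = (1/2)^3 = 1/8).
Hamilton's rule: n·r·B > C, so the trait is favored while C < n·r·B = 5·0.125·0.471 = 0.294375.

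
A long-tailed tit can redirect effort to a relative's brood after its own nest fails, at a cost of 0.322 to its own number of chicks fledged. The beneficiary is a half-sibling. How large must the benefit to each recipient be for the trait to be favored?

r to a half-sibling = 0.25 (half-sibs share one parent — one path of length 2: r = (1/2)^2 = 1/4).
Hamilton's rule with n recipients of equal r: n·r·B > C, so B > C/(n·r) = 0.322/(1·0.25) = 1.288.

1.288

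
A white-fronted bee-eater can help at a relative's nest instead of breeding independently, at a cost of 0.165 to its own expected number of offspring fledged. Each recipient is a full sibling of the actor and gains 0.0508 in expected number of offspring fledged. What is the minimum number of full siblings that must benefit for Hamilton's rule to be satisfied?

7

r to a full sibling = 1/2 (full sibs share both parents — two paths of length 2: r = 2·(1/2)^2 = 1/2).
Hamilton's rule: n·r·B > C  ⇒  n > C/(r·B) = 0.165/(0.5·0.0508) = 6.496.
The smallest integer exceeding 6.496 is 7.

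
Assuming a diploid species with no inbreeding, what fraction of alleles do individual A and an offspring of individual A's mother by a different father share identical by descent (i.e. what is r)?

0.25

Each parent–offspring link contributes a factor of 1/2, and independent paths through distinct common ancestors add.
Half-sibs share one parent — one path of length 2: r = (1/2)^2 = 1/4.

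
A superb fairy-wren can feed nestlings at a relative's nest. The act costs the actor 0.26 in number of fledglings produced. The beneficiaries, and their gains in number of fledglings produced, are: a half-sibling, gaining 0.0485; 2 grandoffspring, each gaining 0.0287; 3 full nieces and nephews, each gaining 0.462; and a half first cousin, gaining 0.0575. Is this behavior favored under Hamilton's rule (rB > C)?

Hamilton's rule: the trait is favored when the sum of r·B over every recipient exceeds the actor's cost C.
r to a half-sibling = 0.25 (half-sibs share one parent — one path of length 2: r = (1/2)^2 = 1/4).
r to a grandoffspring = 0.25 (two parent–offspring links: r = (1/2)^2 = 1/4).
r to a full niece or nephew = 1/4 (full aunt/uncle↔niece/nephew: two paths of length 3 through the shared grandparent pair: r = 2·(1/2)^3 = 1/4).
r to a half first cousin = 1/16 (half first cousins share one grandparent — one path of length 4: r = (1/2)^4 = 1/16).
Summing one r·B term per recipient: 1·0.25·0.0485 + 2·0.25·0.0287 + 3·0.25·0.462 + 1·0.0625·0.0575 = 0.37656875.
0.37656875 > 0.26: the indirect benefit exceeds the cost.

Yes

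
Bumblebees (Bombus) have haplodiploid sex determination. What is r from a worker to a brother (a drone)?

Her haploid brother carries none of their father's genes and a random half of their mother's genome; that half matches the maternal half of her own genome with probability 1/2: r = 1/2 · 1/2 = 1/4.

0.25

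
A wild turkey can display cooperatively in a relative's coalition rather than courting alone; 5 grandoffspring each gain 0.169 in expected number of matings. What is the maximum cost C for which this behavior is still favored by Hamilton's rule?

r to a grandoffspring = 1/4 (two parent–offspring links: r = (1/2)^2 = 1/4).
Hamilton's rule: n·r·B > C, so the trait is favored while C < n·r·B = 5·0.25·0.169 = 0.21125.

0.21125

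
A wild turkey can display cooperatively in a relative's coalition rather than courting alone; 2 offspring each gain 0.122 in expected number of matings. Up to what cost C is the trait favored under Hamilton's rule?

0.122

r to an offspring = 0.5 (one parent–offspring link: r = (1/2)^1 = 1/2).
Hamilton's rule: n·r·B > C, so the trait is favored while C < n·r·B = 2·0.5·0.122 = 0.122.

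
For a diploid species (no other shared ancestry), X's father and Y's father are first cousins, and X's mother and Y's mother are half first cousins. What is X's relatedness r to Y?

0.046875

Independent pedigree routes through distinct common ancestors add.
X and Y are related in two ways: second cousins through their fathers (r = 1/32) and half second cousins through their mothers (r = 1/64).
r = 1/32 + 1/64 = 0.046875.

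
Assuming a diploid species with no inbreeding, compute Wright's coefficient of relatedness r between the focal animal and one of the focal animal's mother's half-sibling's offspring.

0.0625

Each parent–offspring link contributes a factor of 1/2, and independent paths through distinct common ancestors add.
Half first cousins share one grandparent — one path of length 4: r = (1/2)^4 = 1/16.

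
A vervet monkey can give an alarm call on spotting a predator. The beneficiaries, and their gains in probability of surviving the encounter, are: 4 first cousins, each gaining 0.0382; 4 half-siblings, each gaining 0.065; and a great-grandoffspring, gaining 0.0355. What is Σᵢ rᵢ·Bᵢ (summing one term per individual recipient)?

0.0885375

r to a first cousin = 0.125 (first cousins share one grandparent pair — two paths of length 4: r = 2·(1/2)^4 = 1/8).
r to a half-sibling = 1/4 (half-sibs share one parent — one path of length 2: r = (1/2)^2 = 1/4).
r to a great-grandoffspring = 1/8 (three parent–offspring links: r = (1/2)^3 = 1/8).
Summing one r·B term per recipient: 4·0.125·0.0382 + 4·0.25·0.065 + 1·0.125·0.0355 = 0.0885375.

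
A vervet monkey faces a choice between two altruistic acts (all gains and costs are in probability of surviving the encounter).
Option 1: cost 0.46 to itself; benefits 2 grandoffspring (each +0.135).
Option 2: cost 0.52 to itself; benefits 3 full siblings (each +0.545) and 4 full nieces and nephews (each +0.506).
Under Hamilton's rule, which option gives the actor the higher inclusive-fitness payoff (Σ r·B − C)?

Option 1: r to a grandoffspring = 0.25.
Option 1: Σ r·B − C = (2·0.25·0.135) − 0.46 = -0.3925.
Option 2: r to a full sibling = 0.5.
Option 2: r to a full niece or nephew = 0.25.
Option 2: Σ r·B − C = (3·0.5·0.545 + 4·0.25·0.506) − 0.52 = 0.8035.
Option 2 has the higher net inclusive-fitness payoff.

Option 2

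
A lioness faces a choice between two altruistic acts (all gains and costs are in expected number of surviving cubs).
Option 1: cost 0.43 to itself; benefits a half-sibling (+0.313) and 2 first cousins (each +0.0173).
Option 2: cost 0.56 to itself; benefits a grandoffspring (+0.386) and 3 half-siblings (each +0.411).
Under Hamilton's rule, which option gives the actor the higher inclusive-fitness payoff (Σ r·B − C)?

Option 1: r to a half-sibling = 0.25.
Option 1: r to a first cousin = 0.125.
Option 1: Σ r·B − C = (1·0.25·0.313 + 2·0.125·0.0173) − 0.43 = -0.347425.
Option 2: r to a grandoffspring = 0.25.
Option 2: r to a half-sibling = 0.25.
Option 2: Σ r·B − C = (1·0.25·0.386 + 3·0.25·0.411) − 0.56 = -0.15525.
Option 2 has the higher net inclusive-fitness payoff.

Option 2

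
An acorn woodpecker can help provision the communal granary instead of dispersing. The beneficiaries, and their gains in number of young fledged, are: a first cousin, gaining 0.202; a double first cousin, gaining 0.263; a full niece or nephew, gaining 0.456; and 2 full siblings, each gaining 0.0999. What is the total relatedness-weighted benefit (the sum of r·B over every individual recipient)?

r to a first cousin = 1/8 (first cousins share one grandparent pair — two paths of length 4: r = 2·(1/2)^4 = 1/8).
r to a double first cousin = 1/4 (double first cousins share both grandparent pairs — four paths of length 4: r = 4·(1/2)^4 = 1/4).
r to a full niece or nephew = 1/4 (full aunt/uncle↔niece/nephew: two paths of length 3 through the shared grandparent pair: r = 2·(1/2)^3 = 1/4).
r to a full sibling = 1/2 (full sibs share both parents — two paths of length 2: r = 2·(1/2)^2 = 1/2).
Summing one r·B term per recipient: 1·0.125·0.202 + 1·0.25·0.263 + 1·0.25·0.456 + 2·0.5·0.0999 = 0.3049.

0.3049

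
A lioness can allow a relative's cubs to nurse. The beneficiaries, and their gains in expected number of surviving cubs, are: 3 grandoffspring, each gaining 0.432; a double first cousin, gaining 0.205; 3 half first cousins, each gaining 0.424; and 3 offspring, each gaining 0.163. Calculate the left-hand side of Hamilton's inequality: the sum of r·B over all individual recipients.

r to a grandoffspring = 1/4 (two parent–offspring links: r = (1/2)^2 = 1/4).
r to a double first cousin = 0.25 (double first cousins share both grandparent pairs — four paths of length 4: r = 4·(1/2)^4 = 1/4).
r to a half first cousin = 0.0625 (half first cousins share one grandparent — one path of length 4: r = (1/2)^4 = 1/16).
r to an offspring = 1/2 (one parent–offspring link: r = (1/2)^1 = 1/2).
Summing one r·B term per recipient: 3·0.25·0.432 + 1·0.25·0.205 + 3·0.0625·0.424 + 3·0.5·0.163 = 0.69925.

0.69925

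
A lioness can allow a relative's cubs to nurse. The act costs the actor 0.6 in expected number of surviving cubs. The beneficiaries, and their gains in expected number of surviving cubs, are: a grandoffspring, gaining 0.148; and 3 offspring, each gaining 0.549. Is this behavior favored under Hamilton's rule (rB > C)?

Yes

Hamilton's rule: the trait is favored when the sum of r·B over every recipient exceeds the actor's cost C.
r to a grandoffspring = 0.25 (two parent–offspring links: r = (1/2)^2 = 1/4).
r to an offspring = 1/2 (one parent–offspring link: r = (1/2)^1 = 1/2).
Summing one r·B term per recipient: 1·0.25·0.148 + 3·0.5·0.549 = 0.8605.
0.8605 > 0.6: the indirect benefit exceeds the cost.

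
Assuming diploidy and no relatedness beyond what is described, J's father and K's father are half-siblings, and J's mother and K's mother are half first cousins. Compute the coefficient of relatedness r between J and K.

0.078125

Relatedness sums over independent paths through distinct common ancestors.
J and K are related in two ways: half first cousins through their fathers (r = 1/16) and half second cousins through their mothers (r = 1/64).
r = 1/16 + 1/64 = 5/64 = 0.078125.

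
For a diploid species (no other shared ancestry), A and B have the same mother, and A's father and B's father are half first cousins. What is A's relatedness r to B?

0.265625

Relatedness sums over independent paths through distinct common ancestors.
A and B are related in two ways: half-sibs through their shared mother (r = 1/4) and half second cousins through their fathers (r = 1/64).
r = 1/4 + 1/64 = 17/64 = 0.265625.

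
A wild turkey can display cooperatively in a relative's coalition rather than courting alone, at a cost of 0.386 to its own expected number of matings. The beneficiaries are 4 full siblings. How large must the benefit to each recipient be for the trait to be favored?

0.193

r to a full sibling = 1/2 (full sibs share both parents — two paths of length 2: r = 2·(1/2)^2 = 1/2).
Hamilton's rule with n recipients of equal r: n·r·B > C, so B > C/(n·r) = 0.386/(4·0.5) = 0.193.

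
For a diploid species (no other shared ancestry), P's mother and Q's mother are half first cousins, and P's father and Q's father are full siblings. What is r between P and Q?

0.140625

Wright's path rule: contributions from independent ancestry routes add.
P and Q are related in two ways: half second cousins through their mothers (r = 1/64) and first cousins through their fathers (r = 1/8).
r = 1/64 + 1/8 = 0.140625.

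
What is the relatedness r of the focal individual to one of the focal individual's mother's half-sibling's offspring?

0.0625

Each parent–offspring link contributes a factor of 1/2, and independent paths through distinct common ancestors add.
Half first cousins share one grandparent — one path of length 4: r = (1/2)^4 = 1/16.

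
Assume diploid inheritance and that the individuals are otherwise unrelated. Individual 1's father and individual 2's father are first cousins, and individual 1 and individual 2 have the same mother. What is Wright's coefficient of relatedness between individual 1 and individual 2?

Relatedness sums over independent paths through distinct common ancestors.
Individual 1 and individual 2 are related in two ways: second cousins through their fathers (r = 1/32) and half-sibs through their shared mother (r = 1/4).
r = 1/32 + 1/4 = 9/32 = 0.28125.

0.28125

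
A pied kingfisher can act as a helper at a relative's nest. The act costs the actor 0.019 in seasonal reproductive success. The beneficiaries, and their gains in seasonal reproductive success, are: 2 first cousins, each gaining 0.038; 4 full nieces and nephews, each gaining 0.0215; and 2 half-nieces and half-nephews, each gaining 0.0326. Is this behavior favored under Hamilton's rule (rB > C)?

Yes

Hamilton's rule: the trait is favored when the sum of r·B over every recipient exceeds the actor's cost C.
r to a first cousin = 0.125 (first cousins share one grandparent pair — two paths of length 4: r = 2·(1/2)^4 = 1/8).
r to a full niece or nephew = 1/4 (full aunt/uncle↔niece/nephew: two paths of length 3 through the shared grandparent pair: r = 2·(1/2)^3 = 1/4).
r to a half-niece or half-nephew = 0.125 (half-aunt/uncle↔niece/nephew: one path of length 3: r = (1/2)^3 = 1/8).
Summing one r·B term per recipient: 2·0.125·0.038 + 4·0.25·0.0215 + 2·0.125·0.0326 = 0.03915.
0.03915 > 0.019: the indirect benefit exceeds the cost.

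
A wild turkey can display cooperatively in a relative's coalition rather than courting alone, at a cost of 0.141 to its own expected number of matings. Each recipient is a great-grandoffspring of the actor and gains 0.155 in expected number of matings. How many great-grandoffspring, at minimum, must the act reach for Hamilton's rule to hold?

r to a great-grandoffspring = 1/8 (three parent–offspring links: r = (1/2)^3 = 1/8).
Hamilton's rule: n·r·B > C  ⇒  n > C/(r·B) = 0.141/(0.125·0.155) = 7.277.
The smallest integer exceeding 7.277 is 8.

8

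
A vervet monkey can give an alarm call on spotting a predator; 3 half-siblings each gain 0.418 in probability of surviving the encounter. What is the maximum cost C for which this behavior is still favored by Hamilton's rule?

0.3135

r to a half-sibling = 1/4 (half-sibs share one parent — one path of length 2: r = (1/2)^2 = 1/4).
Hamilton's rule: n·r·B > C, so the trait is favored while C < n·r·B = 3·0.25·0.418 = 0.3135.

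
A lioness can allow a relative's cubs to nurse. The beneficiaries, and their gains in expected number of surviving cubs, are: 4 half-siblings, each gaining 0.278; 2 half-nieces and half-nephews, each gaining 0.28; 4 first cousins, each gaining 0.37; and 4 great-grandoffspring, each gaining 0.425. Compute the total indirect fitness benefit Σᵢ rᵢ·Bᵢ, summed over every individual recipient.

r to a half-sibling = 0.25 (half-sibs share one parent — one path of length 2: r = (1/2)^2 = 1/4).
r to a half-niece or half-nephew = 0.125 (half-aunt/uncle↔niece/nephew: one path of length 3: r = (1/2)^3 = 1/8).
r to a first cousin = 0.125 (first cousins share one grandparent pair — two paths of length 4: r = 2·(1/2)^4 = 1/8).
r to a great-grandoffspring = 0.125 (three parent–offspring links: r = (1/2)^3 = 1/8).
Summing one r·B term per recipient: 4·0.25·0.278 + 2·0.125·0.28 + 4·0.125·0.37 + 4·0.125·0.425 = 0.7455.

0.7455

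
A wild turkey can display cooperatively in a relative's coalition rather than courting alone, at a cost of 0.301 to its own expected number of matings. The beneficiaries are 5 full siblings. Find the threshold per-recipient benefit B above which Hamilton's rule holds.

r to a full sibling = 0.5 (full sibs share both parents — two paths of length 2: r = 2·(1/2)^2 = 1/2).
Hamilton's rule with n recipients of equal r: n·r·B > C, so B > C/(n·r) = 0.301/(5·0.5) = 0.1204.

0.1204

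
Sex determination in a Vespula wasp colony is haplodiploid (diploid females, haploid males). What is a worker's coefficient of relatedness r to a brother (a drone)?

0.25

Her haploid brother carries none of their father's genes and a random half of their mother's genome; that half matches the maternal half of her own genome with probability 1/2: r = 1/2 · 1/2 = 1/4.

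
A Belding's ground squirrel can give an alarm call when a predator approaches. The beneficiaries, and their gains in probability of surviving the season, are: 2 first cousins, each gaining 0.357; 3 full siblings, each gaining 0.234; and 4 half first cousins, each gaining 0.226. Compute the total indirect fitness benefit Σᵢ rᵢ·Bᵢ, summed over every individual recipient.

0.49675

r to a first cousin = 0.125 (first cousins share one grandparent pair — two paths of length 4: r = 2·(1/2)^4 = 1/8).
r to a full sibling = 0.5 (full sibs share both parents — two paths of length 2: r = 2·(1/2)^2 = 1/2).
r to a half first cousin = 0.0625 (half first cousins share one grandparent — one path of length 4: r = (1/2)^4 = 1/16).
Summing one r·B term per recipient: 2·0.125·0.357 + 3·0.5·0.234 + 4·0.0625·0.226 = 0.49675.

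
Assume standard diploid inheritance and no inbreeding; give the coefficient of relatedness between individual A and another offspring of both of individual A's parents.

0.5

Each parent–offspring link contributes a factor of 1/2, and independent paths through distinct common ancestors add.
Full sibs share both parents — two paths of length 2: r = 2·(1/2)^2 = 1/2.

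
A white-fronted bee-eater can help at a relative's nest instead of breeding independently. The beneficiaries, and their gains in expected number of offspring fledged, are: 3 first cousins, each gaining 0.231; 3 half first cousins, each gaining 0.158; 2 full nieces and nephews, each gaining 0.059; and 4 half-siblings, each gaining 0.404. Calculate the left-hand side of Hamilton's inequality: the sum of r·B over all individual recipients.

0.54975

r to a first cousin = 1/8 (first cousins share one grandparent pair — two paths of length 4: r = 2·(1/2)^4 = 1/8).
r to a half first cousin = 0.0625 (half first cousins share one grandparent — one path of length 4: r = (1/2)^4 = 1/16).
r to a full niece or nephew = 0.25 (full aunt/uncle↔niece/nephew: two paths of length 3 through the shared grandparent pair: r = 2·(1/2)^3 = 1/4).
r to a half-sibling = 1/4 (half-sibs share one parent — one path of length 2: r = (1/2)^2 = 1/4).
Summing one r·B term per recipient: 3·0.125·0.231 + 3·0.0625·0.158 + 2·0.25·0.059 + 4·0.25·0.404 = 0.54975.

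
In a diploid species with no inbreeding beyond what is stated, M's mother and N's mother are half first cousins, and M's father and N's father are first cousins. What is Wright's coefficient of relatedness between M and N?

0.046875

Independent pedigree routes through distinct common ancestors add.
M and N are related in two ways: half second cousins through their mothers (r = 1/64) and second cousins through their fathers (r = 1/32).
r = 1/64 + 1/32 = 0.046875.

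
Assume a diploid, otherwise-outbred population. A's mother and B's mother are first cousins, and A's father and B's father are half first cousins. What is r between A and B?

0.046875

Independent pedigree routes through distinct common ancestors add.
A and B are related in two ways: second cousins through their mothers (r = 1/32) and half second cousins through their fathers (r = 1/64).
r = 1/32 + 1/64 = 0.046875.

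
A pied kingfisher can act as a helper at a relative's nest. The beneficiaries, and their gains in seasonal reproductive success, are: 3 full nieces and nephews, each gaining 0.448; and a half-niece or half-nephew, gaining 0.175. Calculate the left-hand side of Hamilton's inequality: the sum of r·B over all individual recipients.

r to a full niece or nephew = 0.25 (full aunt/uncle↔niece/nephew: two paths of length 3 through the shared grandparent pair: r = 2·(1/2)^3 = 1/4).
r to a half-niece or half-nephew = 0.125 (half-aunt/uncle↔niece/nephew: one path of length 3: r = (1/2)^3 = 1/8).
Summing one r·B term per recipient: 3·0.25·0.448 + 1·0.125·0.175 = 0.357875.

0.357875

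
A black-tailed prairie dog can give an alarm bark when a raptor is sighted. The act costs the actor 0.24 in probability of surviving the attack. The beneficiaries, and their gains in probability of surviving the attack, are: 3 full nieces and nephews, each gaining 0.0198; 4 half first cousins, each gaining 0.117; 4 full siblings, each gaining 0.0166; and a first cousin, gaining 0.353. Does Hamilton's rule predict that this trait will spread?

No

Hamilton's rule: the trait is favored when the sum of r·B over every recipient exceeds the actor's cost C.
r to a full niece or nephew = 1/4 (full aunt/uncle↔niece/nephew: two paths of length 3 through the shared grandparent pair: r = 2·(1/2)^3 = 1/4).
r to a half first cousin = 0.0625 (half first cousins share one grandparent — one path of length 4: r = (1/2)^4 = 1/16).
r to a full sibling = 1/2 (full sibs share both parents — two paths of length 2: r = 2·(1/2)^2 = 1/2).
r to a first cousin = 0.125 (first cousins share one grandparent pair — two paths of length 4: r = 2·(1/2)^4 = 1/8).
Summing one r·B term per recipient: 3·0.25·0.0198 + 4·0.0625·0.117 + 4·0.5·0.0166 + 1·0.125·0.353 = 0.121425.
0.121425 < 0.24: the indirect benefit is less than the cost.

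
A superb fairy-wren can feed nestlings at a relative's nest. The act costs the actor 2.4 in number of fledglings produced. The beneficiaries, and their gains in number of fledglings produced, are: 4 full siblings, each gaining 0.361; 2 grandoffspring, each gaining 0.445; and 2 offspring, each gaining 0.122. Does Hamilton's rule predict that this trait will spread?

Hamilton's rule: the trait is favored when the sum of r·B over every recipient exceeds the actor's cost C.
r to a full sibling = 0.5 (full sibs share both parents — two paths of length 2: r = 2·(1/2)^2 = 1/2).
r to a grandoffspring = 1/4 (two parent–offspring links: r = (1/2)^2 = 1/4).
r to an offspring = 1/2 (one parent–offspring link: r = (1/2)^1 = 1/2).
Summing one r·B term per recipient: 4·0.5·0.361 + 2·0.25·0.445 + 2·0.5·0.122 = 1.0665.
1.0665 < 2.4: the indirect benefit is less than the cost.

No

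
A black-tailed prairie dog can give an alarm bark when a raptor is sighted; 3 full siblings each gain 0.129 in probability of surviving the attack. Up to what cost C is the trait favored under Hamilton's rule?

r to a full sibling = 0.5 (full sibs share both parents — two paths of length 2: r = 2·(1/2)^2 = 1/2).
Hamilton's rule: n·r·B > C, so the trait is favored while C < n·r·B = 3·0.5·0.129 = 0.1935.

0.1935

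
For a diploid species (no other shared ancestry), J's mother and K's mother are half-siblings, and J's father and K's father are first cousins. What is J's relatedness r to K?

0.09375

With two independent routes of shared ancestry, r is the sum of the two contributions.
J and K are related in two ways: half first cousins through their mothers (r = 1/16) and second cousins through their fathers (r = 1/32).
r = 1/16 + 1/32 = 0.09375.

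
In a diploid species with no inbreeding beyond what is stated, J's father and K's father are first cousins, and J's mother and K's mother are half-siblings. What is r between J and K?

0.09375

Relatedness sums over independent paths through distinct common ancestors.
J and K are related in two ways: second cousins through their fathers (r = 1/32) and half first cousins through their mothers (r = 1/16).
r = 1/32 + 1/16 = 0.09375.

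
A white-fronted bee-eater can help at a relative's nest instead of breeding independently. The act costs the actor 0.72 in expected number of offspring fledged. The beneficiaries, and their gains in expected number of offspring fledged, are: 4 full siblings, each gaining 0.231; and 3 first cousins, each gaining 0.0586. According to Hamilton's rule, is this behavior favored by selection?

No

Hamilton's rule: the trait is favored when the sum of r·B over every recipient exceeds the actor's cost C.
r to a full sibling = 1/2 (full sibs share both parents — two paths of length 2: r = 2·(1/2)^2 = 1/2).
r to a first cousin = 0.125 (first cousins share one grandparent pair — two paths of length 4: r = 2·(1/2)^4 = 1/8).
Summing one r·B term per recipient: 4·0.5·0.231 + 3·0.125·0.0586 = 0.483975.
0.483975 < 0.72: the indirect benefit is less than the cost.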